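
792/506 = 1 + 13/23 = 1.57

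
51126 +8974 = 60100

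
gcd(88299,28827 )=9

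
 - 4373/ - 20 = 218 + 13/20 = 218.65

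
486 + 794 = 1280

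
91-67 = 24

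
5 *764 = 3820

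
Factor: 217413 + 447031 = 664444 =2^2*11^1*15101^1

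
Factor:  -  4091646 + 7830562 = 3738916 = 2^2*239^1 * 3911^1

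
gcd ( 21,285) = 3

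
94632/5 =18926 + 2/5 = 18926.40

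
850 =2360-1510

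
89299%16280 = 7899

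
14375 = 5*2875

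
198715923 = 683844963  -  485129040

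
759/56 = 759/56 = 13.55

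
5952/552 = 10 + 18/23 = 10.78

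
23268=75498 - 52230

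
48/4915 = 48/4915 = 0.01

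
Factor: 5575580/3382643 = 2^2*5^1*11^ (-1)*17^( - 1)*149^1*1871^1*18089^(-1 ) 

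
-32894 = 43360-76254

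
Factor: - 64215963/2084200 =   -  2^( - 3)*3^3*5^ ( - 2 ) *7^1 * 17^ (-1)*41^1*613^ (- 1) * 8287^1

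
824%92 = 88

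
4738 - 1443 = 3295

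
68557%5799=4768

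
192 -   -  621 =813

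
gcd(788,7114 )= 2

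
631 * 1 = 631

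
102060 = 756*135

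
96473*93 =8971989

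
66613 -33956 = 32657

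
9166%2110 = 726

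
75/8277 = 25/2759  =  0.01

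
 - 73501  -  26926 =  - 100427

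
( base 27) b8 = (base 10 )305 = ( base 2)100110001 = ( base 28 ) ap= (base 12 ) 215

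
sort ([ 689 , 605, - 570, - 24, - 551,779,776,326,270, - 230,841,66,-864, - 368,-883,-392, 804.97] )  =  [- 883, - 864,-570 , - 551,  -  392 ,  -  368,-230 , - 24, 66,  270,326,605,  689,776, 779, 804.97, 841] 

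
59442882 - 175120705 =-115677823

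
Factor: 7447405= 5^1*7^1*389^1*547^1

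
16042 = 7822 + 8220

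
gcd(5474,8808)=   2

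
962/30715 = 962/30715  =  0.03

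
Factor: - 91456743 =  - 3^1 * 7^1* 43^1*101281^1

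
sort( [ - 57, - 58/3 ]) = [ - 57, - 58/3] 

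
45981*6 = 275886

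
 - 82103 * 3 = - 246309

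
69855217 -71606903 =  - 1751686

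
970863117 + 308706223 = 1279569340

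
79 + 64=143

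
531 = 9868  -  9337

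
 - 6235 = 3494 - 9729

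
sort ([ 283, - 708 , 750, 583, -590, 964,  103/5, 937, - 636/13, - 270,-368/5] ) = [  -  708 , - 590,  -  270, - 368/5,  -  636/13,103/5, 283,583, 750,937 , 964] 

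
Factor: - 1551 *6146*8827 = -84142900842 = -2^1*3^1*7^2*11^1*13^1*47^1*97^1 * 439^1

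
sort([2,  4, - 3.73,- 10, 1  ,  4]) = [ - 10,-3.73,1,2, 4, 4 ]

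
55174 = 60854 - 5680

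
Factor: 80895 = 3^1*5^1*5393^1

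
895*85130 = 76191350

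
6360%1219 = 265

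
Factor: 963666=2^1 * 3^2*11^1*31^1*157^1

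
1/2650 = 1/2650 = 0.00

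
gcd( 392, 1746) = 2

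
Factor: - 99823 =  - 99823^1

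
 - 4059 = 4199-8258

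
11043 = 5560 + 5483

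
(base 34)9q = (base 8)514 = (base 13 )1c7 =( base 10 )332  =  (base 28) BO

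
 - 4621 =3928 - 8549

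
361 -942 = - 581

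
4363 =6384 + -2021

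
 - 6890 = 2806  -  9696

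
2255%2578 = 2255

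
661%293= 75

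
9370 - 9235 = 135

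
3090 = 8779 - 5689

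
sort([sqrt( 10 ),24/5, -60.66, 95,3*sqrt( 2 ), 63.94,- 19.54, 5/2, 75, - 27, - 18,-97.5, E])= [ - 97.5, - 60.66, - 27, - 19.54,-18,5/2, E, sqrt( 10),  3*sqrt( 2 ),24/5,63.94, 75 , 95 ]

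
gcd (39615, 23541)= 57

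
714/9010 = 21/265 = 0.08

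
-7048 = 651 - 7699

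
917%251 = 164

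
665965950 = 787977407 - 122011457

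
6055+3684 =9739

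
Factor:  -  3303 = - 3^2 * 367^1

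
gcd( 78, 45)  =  3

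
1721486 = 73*23582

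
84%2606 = 84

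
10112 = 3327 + 6785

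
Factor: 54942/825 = 18314/275 = 2^1*5^( - 2)*11^( - 1 ) * 9157^1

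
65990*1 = 65990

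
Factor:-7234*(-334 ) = 2^2*167^1 * 3617^1 = 2416156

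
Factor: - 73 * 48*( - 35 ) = 122640 = 2^4*3^1*5^1*7^1*73^1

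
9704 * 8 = 77632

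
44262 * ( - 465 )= -20581830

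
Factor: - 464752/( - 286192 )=937/577 = 577^ ( - 1)*937^1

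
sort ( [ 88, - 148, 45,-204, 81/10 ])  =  [ - 204, - 148,81/10, 45,88 ]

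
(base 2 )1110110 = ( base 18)6A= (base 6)314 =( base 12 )9A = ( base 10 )118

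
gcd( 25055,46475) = 5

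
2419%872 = 675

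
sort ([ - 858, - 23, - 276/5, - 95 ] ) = [ - 858, - 95, - 276/5, - 23] 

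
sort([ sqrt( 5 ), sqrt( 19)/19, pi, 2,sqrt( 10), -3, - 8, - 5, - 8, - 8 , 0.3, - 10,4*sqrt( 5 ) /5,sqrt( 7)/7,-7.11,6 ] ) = [ - 10, - 8 , - 8, - 8, - 7.11, - 5, - 3, sqrt( 19 ) /19, 0.3 , sqrt( 7 ) /7,4*sqrt( 5 ) /5,  2, sqrt(5),  pi, sqrt(10),  6 ] 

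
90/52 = 45/26  =  1.73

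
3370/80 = 337/8 = 42.12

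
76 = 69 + 7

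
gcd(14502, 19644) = 6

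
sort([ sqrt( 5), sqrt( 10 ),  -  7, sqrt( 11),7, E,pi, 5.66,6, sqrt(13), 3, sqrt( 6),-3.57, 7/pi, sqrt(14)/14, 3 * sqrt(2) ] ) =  [ - 7, -3.57, sqrt (14 )/14, 7/pi, sqrt( 5), sqrt( 6 ),  E, 3, pi,sqrt(10), sqrt( 11),  sqrt(13 ), 3*sqrt(2 ),5.66, 6, 7] 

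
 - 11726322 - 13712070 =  - 25438392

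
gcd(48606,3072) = 6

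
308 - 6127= - 5819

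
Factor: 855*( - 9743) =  - 3^2*5^1*19^1 * 9743^1  =  - 8330265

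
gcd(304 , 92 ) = 4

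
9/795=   3/265= 0.01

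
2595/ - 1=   -  2595 + 0/1 = - 2595.00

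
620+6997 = 7617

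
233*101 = 23533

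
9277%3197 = 2883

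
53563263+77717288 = 131280551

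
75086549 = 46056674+29029875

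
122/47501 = 122/47501= 0.00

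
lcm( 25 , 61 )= 1525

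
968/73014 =484/36507= 0.01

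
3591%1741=109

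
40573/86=471+67/86 = 471.78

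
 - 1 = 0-1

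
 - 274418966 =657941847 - 932360813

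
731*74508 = 54465348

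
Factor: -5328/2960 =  - 3^2 * 5^( - 1 ) = - 9/5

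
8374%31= 4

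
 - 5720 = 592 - 6312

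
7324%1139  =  490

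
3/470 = 3/470 = 0.01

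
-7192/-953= 7192/953= 7.55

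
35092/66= 17546/33 = 531.70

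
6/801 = 2/267 = 0.01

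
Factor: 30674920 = 2^3*5^1*766873^1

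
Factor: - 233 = - 233^1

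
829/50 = 829/50 = 16.58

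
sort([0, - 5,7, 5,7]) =[ - 5,0, 5, 7, 7] 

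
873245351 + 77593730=950839081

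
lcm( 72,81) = 648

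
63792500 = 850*75050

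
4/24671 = 4/24671 = 0.00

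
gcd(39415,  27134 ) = 1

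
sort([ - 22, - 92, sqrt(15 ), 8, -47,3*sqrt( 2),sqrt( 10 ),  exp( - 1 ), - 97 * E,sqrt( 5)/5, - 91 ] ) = [-97*E, - 92,  -  91, - 47, -22, exp( - 1 ), sqrt( 5)/5,sqrt( 10), sqrt( 15 ), 3 *sqrt( 2) , 8 ] 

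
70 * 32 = 2240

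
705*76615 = 54013575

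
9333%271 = 119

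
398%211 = 187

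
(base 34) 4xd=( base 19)FI2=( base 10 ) 5759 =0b1011001111111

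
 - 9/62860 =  -9/62860 = - 0.00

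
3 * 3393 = 10179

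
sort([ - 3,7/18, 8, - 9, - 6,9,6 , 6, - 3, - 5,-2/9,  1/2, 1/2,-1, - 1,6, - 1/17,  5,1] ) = [ - 9,  -  6,  -  5,  -  3, - 3, -1, - 1 ,-2/9,-1/17,7/18,1/2,1/2, 1, 5,6,6,  6, 8,9]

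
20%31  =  20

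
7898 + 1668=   9566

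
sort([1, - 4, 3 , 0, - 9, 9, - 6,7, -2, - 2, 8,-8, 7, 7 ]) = [ - 9, - 8, - 6,  -  4,  -  2,-2,0,1,3,7, 7,7, 8, 9]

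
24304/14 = 1736 = 1736.00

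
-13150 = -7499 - 5651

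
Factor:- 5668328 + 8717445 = 911^1*3347^1= 3049117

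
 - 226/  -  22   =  113/11 = 10.27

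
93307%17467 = 5972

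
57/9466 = 57/9466= 0.01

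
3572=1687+1885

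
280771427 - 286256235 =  - 5484808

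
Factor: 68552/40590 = 76/45 =2^2*3^( - 2) *5^( - 1 ) * 19^1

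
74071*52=3851692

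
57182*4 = 228728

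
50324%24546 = 1232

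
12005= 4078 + 7927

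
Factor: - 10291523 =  - 11^1*935593^1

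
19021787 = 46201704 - 27179917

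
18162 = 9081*2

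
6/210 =1/35= 0.03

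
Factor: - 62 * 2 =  - 2^2*31^1 = - 124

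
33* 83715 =2762595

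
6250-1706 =4544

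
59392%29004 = 1384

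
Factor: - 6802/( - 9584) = 3401/4792 = 2^( - 3 )*19^1*  179^1*599^(-1 )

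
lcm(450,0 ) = 0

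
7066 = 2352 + 4714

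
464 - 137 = 327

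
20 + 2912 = 2932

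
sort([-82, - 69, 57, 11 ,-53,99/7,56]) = [-82, - 69, - 53,  11, 99/7 , 56,  57] 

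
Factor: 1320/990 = 2^2*3^( - 1) = 4/3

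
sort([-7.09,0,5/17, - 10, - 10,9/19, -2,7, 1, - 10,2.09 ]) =[ - 10, - 10, - 10 , - 7.09,-2,0,5/17,9/19, 1,2.09 , 7] 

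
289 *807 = 233223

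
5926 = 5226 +700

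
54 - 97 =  - 43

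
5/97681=5/97681 = 0.00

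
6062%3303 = 2759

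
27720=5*5544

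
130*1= 130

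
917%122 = 63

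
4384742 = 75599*58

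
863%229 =176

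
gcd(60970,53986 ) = 2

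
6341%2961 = 419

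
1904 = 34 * 56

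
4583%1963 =657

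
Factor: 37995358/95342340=2^( - 1)*3^( - 1)*5^( - 1)*37^( - 1)* 67^( - 1)*641^(-1)*18997679^1 = 18997679/47671170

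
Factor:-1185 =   -  3^1*5^1*79^1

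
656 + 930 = 1586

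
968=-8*( - 121)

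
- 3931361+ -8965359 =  - 12896720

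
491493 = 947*519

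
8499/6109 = 1+2390/6109  =  1.39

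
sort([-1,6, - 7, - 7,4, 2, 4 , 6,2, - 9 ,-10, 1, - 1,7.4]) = [ - 10, - 9, - 7,-7, - 1, - 1,  1,2, 2,4,4,6,6,7.4 ]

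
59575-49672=9903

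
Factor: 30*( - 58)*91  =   - 2^2*3^1*5^1*7^1*13^1*29^1 = - 158340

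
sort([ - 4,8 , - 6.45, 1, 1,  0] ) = [ - 6.45, -4, 0,1,1, 8 ] 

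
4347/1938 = 2 + 157/646=2.24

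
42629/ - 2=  - 42629/2 = -21314.50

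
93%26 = 15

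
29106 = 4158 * 7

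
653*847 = 553091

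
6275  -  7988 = - 1713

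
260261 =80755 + 179506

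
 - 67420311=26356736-93777047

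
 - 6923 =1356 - 8279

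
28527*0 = 0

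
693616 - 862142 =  - 168526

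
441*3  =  1323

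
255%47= 20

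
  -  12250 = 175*( -70) 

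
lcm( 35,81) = 2835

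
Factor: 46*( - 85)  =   - 2^1*5^1 * 17^1*23^1 = - 3910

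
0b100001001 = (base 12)1A1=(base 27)9M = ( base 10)265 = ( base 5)2030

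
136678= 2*68339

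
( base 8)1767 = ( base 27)1AG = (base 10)1015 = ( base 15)47a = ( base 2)1111110111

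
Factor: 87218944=2^8*23^1 * 14813^1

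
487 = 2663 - 2176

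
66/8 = 33/4 =8.25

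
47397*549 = 26020953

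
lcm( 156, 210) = 5460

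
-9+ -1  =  -10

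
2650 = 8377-5727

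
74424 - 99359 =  - 24935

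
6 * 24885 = 149310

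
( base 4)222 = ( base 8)52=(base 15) 2c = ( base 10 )42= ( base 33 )19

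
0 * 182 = 0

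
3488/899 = 3488/899 = 3.88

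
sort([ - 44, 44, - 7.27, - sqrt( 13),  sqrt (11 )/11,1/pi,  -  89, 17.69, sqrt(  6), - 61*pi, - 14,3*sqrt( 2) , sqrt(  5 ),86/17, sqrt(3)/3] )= [ - 61*pi, - 89,  -  44, - 14, - 7.27, - sqrt ( 13),  sqrt(11) /11,1/pi,sqrt( 3)/3,sqrt(5),sqrt( 6 ),3*sqrt(2 ),86/17,17.69, 44] 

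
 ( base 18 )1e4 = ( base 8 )1104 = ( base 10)580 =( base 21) 16d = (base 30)ja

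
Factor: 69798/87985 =2^1*3^1*5^ ( - 1 )*11633^1*17597^(-1)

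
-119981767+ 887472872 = 767491105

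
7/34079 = 7/34079  =  0.00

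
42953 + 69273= 112226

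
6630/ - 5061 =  - 2210/1687 = -1.31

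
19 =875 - 856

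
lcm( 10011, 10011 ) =10011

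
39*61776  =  2409264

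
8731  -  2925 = 5806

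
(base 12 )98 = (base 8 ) 164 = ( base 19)62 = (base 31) 3n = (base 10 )116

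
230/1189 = 230/1189 = 0.19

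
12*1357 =16284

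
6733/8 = 6733/8 = 841.62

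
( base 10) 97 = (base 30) 37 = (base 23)45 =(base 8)141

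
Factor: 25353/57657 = 8451/19219 = 3^3 * 313^1*19219^( - 1)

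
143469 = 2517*57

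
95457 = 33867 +61590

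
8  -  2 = 6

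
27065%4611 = 4010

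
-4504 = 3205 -7709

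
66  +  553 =619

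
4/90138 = 2/45069 = 0.00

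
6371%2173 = 2025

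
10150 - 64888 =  -54738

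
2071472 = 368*5629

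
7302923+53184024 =60486947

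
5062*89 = 450518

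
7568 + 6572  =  14140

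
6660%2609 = 1442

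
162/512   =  81/256  =  0.32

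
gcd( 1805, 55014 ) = 1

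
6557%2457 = 1643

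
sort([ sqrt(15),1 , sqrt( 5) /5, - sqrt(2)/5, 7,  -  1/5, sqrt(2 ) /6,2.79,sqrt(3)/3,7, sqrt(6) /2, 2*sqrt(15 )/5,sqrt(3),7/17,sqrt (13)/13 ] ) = [ - sqrt( 2 )/5, -1/5, sqrt( 2 ) /6, sqrt( 13 )/13,7/17, sqrt(5)/5,sqrt( 3 )/3, 1,sqrt(6 ) /2, 2*sqrt(15)/5, sqrt(3 ),2.79,sqrt( 15 ),7,7]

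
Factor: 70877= 70877^1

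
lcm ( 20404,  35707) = 142828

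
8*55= 440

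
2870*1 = 2870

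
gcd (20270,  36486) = 4054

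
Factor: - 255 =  - 3^1*5^1*17^1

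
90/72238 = 45/36119 = 0.00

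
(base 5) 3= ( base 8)3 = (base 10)3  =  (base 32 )3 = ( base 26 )3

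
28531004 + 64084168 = 92615172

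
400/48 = 25/3  =  8.33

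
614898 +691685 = 1306583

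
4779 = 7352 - 2573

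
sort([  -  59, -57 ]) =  [ - 59, - 57]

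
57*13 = 741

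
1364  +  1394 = 2758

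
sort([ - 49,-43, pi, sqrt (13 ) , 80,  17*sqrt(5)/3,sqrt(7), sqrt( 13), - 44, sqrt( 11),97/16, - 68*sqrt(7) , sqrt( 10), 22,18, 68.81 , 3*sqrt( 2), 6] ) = [ - 68*sqrt(7 ), - 49,-44,- 43, sqrt( 7), pi,sqrt ( 10 ), sqrt ( 11 ), sqrt(13),sqrt( 13), 3*sqrt( 2), 6,97/16,17*sqrt( 5 )/3,  18, 22,  68.81,80] 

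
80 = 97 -17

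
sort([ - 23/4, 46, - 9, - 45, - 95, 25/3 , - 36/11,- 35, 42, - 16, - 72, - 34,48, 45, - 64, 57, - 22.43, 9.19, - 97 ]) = [- 97 , - 95 , - 72,- 64, - 45, - 35,-34 , - 22.43, -16, - 9, - 23/4,-36/11 , 25/3, 9.19, 42,45, 46,48, 57] 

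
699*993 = 694107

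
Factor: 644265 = 3^2*5^1*103^1*139^1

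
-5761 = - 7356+1595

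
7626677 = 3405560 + 4221117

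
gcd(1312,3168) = 32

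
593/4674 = 593/4674 = 0.13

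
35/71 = 35/71 =0.49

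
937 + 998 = 1935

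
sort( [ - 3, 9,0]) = [ - 3,0,9]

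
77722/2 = 38861 = 38861.00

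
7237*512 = 3705344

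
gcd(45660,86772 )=12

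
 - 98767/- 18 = 98767/18 = 5487.06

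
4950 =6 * 825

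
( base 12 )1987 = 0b110000110111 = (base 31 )37r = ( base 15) dd7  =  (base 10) 3127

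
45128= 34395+10733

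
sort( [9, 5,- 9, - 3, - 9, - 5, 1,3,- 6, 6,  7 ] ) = [ - 9, - 9, - 6 , - 5, - 3,  1,  3,5 , 6,7 , 9 ]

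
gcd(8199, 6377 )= 911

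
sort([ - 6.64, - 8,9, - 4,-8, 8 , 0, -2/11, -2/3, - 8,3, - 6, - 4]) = [ - 8, - 8, - 8,-6.64, - 6, - 4, - 4, - 2/3, - 2/11,0, 3,8,9]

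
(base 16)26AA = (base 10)9898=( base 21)1197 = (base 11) 7489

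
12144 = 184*66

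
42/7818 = 7/1303 = 0.01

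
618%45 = 33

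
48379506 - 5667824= 42711682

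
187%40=27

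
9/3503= 9/3503 = 0.00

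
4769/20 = 238 + 9/20=238.45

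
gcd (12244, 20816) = 4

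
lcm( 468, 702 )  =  1404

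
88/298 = 44/149 = 0.30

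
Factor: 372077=19^1* 19583^1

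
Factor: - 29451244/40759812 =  - 3^( - 2)*17^( -1)*283^1*26017^1*66601^( - 1) = - 7362811/10189953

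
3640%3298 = 342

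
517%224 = 69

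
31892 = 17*1876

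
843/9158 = 843/9158 = 0.09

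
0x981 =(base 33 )27O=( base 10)2433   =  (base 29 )2pq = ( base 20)61d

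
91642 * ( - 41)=-3757322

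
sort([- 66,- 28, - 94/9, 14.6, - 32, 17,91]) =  [ - 66, - 32, - 28,  -  94/9, 14.6,17,91 ] 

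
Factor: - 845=-5^1*13^2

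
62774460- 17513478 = 45260982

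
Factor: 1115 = 5^1*  223^1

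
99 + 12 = 111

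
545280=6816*80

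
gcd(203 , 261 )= 29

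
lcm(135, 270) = 270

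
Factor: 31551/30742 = 39/38 = 2^( - 1 )*3^1*13^1*19^( - 1 ) 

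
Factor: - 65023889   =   - 7^1*47^1 * 197641^1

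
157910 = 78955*2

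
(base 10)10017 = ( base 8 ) 23441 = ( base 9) 14660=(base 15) 2E7C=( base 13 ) 4737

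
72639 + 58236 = 130875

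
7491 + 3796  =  11287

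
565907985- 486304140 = 79603845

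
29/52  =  29/52 = 0.56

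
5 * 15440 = 77200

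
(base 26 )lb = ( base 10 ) 557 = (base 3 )202122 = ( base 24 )n5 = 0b1000101101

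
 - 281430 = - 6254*45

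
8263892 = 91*90812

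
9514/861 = 11 + 43/861=11.05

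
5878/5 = 5878/5 = 1175.60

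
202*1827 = 369054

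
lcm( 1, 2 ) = 2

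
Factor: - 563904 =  - 2^6*3^2*11^1*89^1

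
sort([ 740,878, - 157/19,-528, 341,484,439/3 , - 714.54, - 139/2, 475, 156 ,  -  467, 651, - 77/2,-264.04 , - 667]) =[ -714.54,-667, - 528 ,-467,-264.04 ,-139/2,-77/2, - 157/19, 439/3,  156,341, 475,  484 , 651 , 740 , 878] 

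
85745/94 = 912 + 17/94 = 912.18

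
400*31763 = 12705200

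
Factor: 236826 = 2^1*3^2 * 59^1*223^1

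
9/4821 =3/1607=   0.00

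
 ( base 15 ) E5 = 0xD7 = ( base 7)425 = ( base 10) 215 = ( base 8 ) 327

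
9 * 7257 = 65313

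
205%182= 23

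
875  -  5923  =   - 5048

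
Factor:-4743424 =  - 2^8*7^1 * 2647^1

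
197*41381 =8152057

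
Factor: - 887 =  - 887^1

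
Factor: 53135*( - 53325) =-2833423875 = -3^3*5^3*79^1 * 10627^1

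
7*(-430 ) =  - 3010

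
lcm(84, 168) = 168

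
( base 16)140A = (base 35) 46K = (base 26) 7f8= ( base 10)5130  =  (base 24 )8li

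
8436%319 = 142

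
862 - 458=404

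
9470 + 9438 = 18908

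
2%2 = 0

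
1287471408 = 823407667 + 464063741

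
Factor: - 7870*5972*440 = - 20679841600=-2^6*5^2*11^1* 787^1*1493^1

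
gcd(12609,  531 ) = 9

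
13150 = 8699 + 4451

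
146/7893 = 146/7893 = 0.02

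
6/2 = 3 = 3.00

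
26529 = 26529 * 1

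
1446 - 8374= - 6928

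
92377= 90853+1524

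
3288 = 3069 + 219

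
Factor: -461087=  - 11^1 * 167^1*251^1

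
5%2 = 1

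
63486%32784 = 30702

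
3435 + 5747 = 9182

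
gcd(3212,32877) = 1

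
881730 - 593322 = 288408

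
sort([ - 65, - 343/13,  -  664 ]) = [ - 664, - 65, - 343/13]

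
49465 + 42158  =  91623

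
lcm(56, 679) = 5432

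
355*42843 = 15209265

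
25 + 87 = 112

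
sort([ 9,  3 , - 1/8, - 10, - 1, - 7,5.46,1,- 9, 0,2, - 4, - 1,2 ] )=[-10, -9, - 7, - 4, - 1, - 1, - 1/8,0,1,  2,2,3,5.46,  9]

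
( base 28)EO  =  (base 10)416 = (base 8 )640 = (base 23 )I2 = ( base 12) 2A8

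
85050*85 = 7229250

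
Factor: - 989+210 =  - 779 = - 19^1*41^1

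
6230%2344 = 1542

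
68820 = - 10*(-6882)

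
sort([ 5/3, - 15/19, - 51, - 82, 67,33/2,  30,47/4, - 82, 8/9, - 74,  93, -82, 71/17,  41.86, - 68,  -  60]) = [ - 82 , - 82, - 82, - 74,-68, - 60, - 51, - 15/19, 8/9, 5/3,71/17,47/4  ,  33/2, 30, 41.86,67,93]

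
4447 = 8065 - 3618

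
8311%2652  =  355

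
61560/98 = 628 + 8/49= 628.16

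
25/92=25/92 = 0.27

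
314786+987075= 1301861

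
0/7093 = 0 = 0.00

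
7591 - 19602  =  -12011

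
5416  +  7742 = 13158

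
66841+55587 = 122428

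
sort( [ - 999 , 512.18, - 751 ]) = [  -  999,-751,512.18]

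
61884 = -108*( - 573)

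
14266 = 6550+7716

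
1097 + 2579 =3676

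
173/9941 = 173/9941 = 0.02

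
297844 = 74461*4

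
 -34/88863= - 34/88863 = - 0.00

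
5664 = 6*944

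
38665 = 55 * 703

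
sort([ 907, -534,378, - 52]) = [ - 534,-52,  378, 907]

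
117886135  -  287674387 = -169788252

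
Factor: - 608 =-2^5*19^1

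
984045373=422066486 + 561978887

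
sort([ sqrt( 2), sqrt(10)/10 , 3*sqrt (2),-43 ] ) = [ - 43,sqrt(10) /10, sqrt( 2), 3*sqrt( 2) ]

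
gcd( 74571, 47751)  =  3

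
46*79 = 3634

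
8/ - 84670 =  - 1+42331/42335 = - 0.00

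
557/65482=557/65482= 0.01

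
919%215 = 59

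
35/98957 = 35/98957 = 0.00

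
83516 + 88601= 172117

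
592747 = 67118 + 525629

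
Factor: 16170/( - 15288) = - 2^(-2 )*5^1*11^1*13^(-1)= - 55/52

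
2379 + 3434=5813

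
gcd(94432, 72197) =1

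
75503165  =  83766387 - 8263222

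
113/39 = 2  +  35/39 = 2.90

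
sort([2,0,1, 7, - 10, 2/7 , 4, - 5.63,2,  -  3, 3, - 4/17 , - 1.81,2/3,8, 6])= [ - 10 ,- 5.63, -3, - 1.81 , -4/17, 0, 2/7, 2/3, 1 , 2,2, 3,4, 6, 7,8]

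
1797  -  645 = 1152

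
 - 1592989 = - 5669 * 281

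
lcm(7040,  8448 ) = 42240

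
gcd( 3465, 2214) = 9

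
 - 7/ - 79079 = 1/11297 =0.00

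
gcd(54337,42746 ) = 67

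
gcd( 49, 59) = 1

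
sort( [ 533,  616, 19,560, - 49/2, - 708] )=[ - 708, - 49/2, 19,533,560,616]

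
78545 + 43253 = 121798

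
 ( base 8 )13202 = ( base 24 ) a02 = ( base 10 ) 5762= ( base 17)12FG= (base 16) 1682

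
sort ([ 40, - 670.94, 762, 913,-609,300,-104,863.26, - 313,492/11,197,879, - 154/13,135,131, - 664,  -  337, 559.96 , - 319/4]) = [-670.94, - 664, - 609, - 337,-313,-104, - 319/4, - 154/13, 40,492/11, 131, 135,197,300, 559.96,762,863.26  ,  879, 913 ]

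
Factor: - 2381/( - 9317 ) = 7^ ( - 1 )*11^(-3)*2381^1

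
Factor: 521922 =2^1*3^1*37^1*2351^1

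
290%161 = 129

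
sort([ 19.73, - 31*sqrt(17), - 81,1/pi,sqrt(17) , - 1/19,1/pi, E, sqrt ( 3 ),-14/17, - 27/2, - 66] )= [ - 31*sqrt(17 ), - 81, - 66, - 27/2, - 14/17,-1/19, 1/pi, 1/pi, sqrt(3 ), E , sqrt( 17), 19.73] 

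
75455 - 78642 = -3187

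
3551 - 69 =3482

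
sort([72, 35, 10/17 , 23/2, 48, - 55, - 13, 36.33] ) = [ - 55, - 13,10/17 , 23/2, 35, 36.33,48,72] 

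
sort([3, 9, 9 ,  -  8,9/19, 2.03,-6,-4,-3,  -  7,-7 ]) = [ - 8, - 7, - 7,-6,-4,  -  3,9/19,  2.03,3,9,9]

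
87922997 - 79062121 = 8860876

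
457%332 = 125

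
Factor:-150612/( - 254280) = 2^ ( - 1)*5^( - 1)*7^1*11^1*13^(  -  1)  =  77/130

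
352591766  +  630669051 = 983260817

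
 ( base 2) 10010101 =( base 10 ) 149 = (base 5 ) 1044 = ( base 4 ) 2111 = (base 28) 59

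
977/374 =977/374  =  2.61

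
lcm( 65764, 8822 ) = 723404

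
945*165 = 155925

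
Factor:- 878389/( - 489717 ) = 3^(  -  2)*19^1*83^1*557^1*54413^(  -  1)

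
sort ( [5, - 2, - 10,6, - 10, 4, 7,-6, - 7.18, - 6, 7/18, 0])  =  [-10, - 10, - 7.18, - 6, - 6,-2,0, 7/18,4  ,  5 , 6, 7]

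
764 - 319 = 445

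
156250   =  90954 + 65296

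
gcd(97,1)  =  1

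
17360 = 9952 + 7408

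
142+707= 849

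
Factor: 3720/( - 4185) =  - 8/9 = - 2^3 *3^(  -  2)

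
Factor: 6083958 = 2^1*3^1*1013993^1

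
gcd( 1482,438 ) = 6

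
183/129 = 1 + 18/43 = 1.42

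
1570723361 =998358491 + 572364870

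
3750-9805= - 6055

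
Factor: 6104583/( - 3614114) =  - 2^( - 1 )*3^2*7^(-1)* 67^( - 1)*137^1 * 3853^(  -  1)*4951^1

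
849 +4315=5164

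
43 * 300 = 12900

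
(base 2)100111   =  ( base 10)39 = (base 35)14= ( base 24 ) 1F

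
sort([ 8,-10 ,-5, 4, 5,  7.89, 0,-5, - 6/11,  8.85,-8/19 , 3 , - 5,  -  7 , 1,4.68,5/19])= [ - 10,-7  , - 5,  -  5,-5, - 6/11, - 8/19, 0, 5/19, 1, 3 , 4,4.68 , 5,  7.89,8, 8.85]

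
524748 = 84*6247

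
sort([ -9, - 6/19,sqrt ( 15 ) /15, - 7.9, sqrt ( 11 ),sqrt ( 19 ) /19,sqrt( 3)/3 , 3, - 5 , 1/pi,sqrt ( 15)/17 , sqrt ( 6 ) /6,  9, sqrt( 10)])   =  [-9, - 7.9, - 5,-6/19 , sqrt ( 15 ) /17, sqrt( 19 ) /19,sqrt(15 ) /15, 1/pi , sqrt( 6 ) /6, sqrt( 3 ) /3 , 3, sqrt(10 ),sqrt ( 11)  ,  9] 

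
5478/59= 92 + 50/59= 92.85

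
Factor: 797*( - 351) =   -  3^3*13^1*797^1 =- 279747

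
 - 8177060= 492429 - 8669489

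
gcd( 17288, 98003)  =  1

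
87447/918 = 29149/306  =  95.26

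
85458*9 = 769122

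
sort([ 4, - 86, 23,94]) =[ - 86,  4,23 , 94]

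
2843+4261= 7104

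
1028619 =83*12393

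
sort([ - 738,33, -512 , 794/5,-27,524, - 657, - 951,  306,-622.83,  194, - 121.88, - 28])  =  [-951,-738,-657,-622.83, - 512, - 121.88, - 28, - 27, 33,794/5,194,306, 524] 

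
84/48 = 7/4 = 1.75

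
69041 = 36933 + 32108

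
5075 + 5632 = 10707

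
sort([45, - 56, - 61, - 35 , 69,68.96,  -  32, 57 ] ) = [ - 61,-56, -35,-32,45,57 , 68.96,69] 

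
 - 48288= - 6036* 8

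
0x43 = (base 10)67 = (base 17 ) 3G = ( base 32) 23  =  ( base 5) 232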